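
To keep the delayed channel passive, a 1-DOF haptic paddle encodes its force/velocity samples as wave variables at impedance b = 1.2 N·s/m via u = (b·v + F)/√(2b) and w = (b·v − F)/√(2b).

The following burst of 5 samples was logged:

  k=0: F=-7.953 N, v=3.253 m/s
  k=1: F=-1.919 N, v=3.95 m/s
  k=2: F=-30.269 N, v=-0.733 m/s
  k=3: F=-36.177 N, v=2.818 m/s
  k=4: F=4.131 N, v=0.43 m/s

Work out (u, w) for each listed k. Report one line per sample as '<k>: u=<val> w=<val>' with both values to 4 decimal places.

0: u=-2.6139 w=7.6534
1: u=1.8209 w=4.2984
2: u=-20.1063 w=18.9708
3: u=-21.1693 w=25.5350
4: u=2.9996 w=-2.3335

k=0: b·v=1.2×3.253=3.9036; √(2b)=1.5492; u=(3.9036+(-7.953))/1.5492=-2.6139, w=(3.9036−(-7.953))/1.5492=7.6534
k=1: b·v=1.2×3.95=4.7400; √(2b)=1.5492; u=(4.7400+(-1.919))/1.5492=1.8209, w=(4.7400−(-1.919))/1.5492=4.2984
k=2: b·v=1.2×(-0.733)=-0.8796; √(2b)=1.5492; u=(-0.8796+(-30.269))/1.5492=-20.1063, w=(-0.8796−(-30.269))/1.5492=18.9708
k=3: b·v=1.2×2.818=3.3816; √(2b)=1.5492; u=(3.3816+(-36.177))/1.5492=-21.1693, w=(3.3816−(-36.177))/1.5492=25.5350
k=4: b·v=1.2×0.43=0.5160; √(2b)=1.5492; u=(0.5160+4.131)/1.5492=2.9996, w=(0.5160−4.131)/1.5492=-2.3335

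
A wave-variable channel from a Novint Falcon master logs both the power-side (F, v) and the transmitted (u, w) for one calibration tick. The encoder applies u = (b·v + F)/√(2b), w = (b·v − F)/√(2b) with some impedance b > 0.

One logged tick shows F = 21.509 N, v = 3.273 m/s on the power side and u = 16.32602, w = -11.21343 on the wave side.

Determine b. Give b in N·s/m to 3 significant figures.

b = 1.22 N·s/m

u + w = 5.11259;  u + w = √(2b)·v, so √(2b) = 5.11259/3.273 = 1.56205.
b = (√(2b))²/2 = 2.44000/2 = 1.22000.
(Check via u − w = 2F/√(2b): u − w = 27.53945, 2F/√(2b) = 27.53945.)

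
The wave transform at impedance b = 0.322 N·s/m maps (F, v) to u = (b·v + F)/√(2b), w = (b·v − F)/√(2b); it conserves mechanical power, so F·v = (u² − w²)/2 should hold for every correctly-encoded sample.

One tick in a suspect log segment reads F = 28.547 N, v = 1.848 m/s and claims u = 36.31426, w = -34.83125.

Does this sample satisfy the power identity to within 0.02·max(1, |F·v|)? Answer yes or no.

F·v = 28.547×1.848 = 52.7549 W.
(u² − w²)/2 = (1318.7255 − 1213.2160)/2 = 52.7548 W.
|Δ| = 0.0001;  2% of max(1, |F·v|) = 1.0551.

yes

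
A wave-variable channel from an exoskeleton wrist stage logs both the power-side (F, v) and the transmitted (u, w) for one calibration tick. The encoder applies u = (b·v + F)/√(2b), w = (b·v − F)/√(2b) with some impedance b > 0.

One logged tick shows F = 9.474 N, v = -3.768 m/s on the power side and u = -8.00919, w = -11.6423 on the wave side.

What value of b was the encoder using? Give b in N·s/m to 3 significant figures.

u + w = -19.65149;  u + w = √(2b)·v, so √(2b) = -19.65149/(-3.768) = 5.21536.
b = (√(2b))²/2 = 27.20002/2 = 13.60001.
(Check via u − w = 2F/√(2b): u − w = 3.63311, 2F/√(2b) = 3.63311.)

b = 13.6 N·s/m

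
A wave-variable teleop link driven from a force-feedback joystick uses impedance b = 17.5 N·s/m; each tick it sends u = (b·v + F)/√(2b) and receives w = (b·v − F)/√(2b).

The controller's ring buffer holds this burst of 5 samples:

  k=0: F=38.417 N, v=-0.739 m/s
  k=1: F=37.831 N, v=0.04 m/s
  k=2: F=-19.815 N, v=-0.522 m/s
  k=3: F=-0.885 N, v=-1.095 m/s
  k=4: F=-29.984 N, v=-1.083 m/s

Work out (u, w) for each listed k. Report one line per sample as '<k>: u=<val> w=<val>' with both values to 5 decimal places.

k=0: b·v=17.5×(-0.739)=-12.93250; √(2b)=5.91608; u=(-12.93250+38.417)/5.91608=4.30767, w=(-12.93250−38.417)/5.91608=-8.67965
k=1: b·v=17.5×0.04=0.70000; √(2b)=5.91608; u=(0.70000+37.831)/5.91608=6.51293, w=(0.70000−37.831)/5.91608=-6.27628
k=2: b·v=17.5×(-0.522)=-9.13500; √(2b)=5.91608; u=(-9.13500+(-19.815))/5.91608=-4.89344, w=(-9.13500−(-19.815))/5.91608=1.80525
k=3: b·v=17.5×(-1.095)=-19.16250; √(2b)=5.91608; u=(-19.16250+(-0.885))/5.91608=-3.38865, w=(-19.16250−(-0.885))/5.91608=-3.08946
k=4: b·v=17.5×(-1.083)=-18.95250; √(2b)=5.91608; u=(-18.95250+(-29.984))/5.91608=-8.27178, w=(-18.95250−(-29.984))/5.91608=1.86466

0: u=4.30767 w=-8.67965
1: u=6.51293 w=-6.27628
2: u=-4.89344 w=1.80525
3: u=-3.38865 w=-3.08946
4: u=-8.27178 w=1.86466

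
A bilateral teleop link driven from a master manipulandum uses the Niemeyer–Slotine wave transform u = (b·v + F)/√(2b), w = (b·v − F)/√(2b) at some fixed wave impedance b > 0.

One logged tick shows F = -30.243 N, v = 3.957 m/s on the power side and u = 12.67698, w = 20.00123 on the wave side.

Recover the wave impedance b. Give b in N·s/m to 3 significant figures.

u + w = 32.67821;  u + w = √(2b)·v, so √(2b) = 32.67821/3.957 = 8.25833.
b = (√(2b))²/2 = 68.20001/2 = 34.10000.
(Check via u − w = 2F/√(2b): u − w = -7.32425, 2F/√(2b) = -7.32424.)

b = 34.1 N·s/m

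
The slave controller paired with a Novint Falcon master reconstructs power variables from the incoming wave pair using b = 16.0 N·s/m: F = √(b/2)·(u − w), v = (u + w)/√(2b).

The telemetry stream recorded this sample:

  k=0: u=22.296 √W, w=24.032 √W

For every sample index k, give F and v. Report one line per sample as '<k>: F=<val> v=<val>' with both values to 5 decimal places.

0: F=-4.91015 v=8.18971

k=0: u−w=-1.73600, u+w=46.32800; √(b/2)=2.82843, √(2b)=5.65685; F=2.82843×(-1.736)=-4.91015, v=46.32800/5.65685=8.18971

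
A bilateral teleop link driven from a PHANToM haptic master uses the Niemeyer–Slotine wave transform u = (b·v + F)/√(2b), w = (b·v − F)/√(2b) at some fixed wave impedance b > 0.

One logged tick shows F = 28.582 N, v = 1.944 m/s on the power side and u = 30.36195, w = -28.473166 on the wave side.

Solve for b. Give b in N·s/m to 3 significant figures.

b = 0.472 N·s/m

u + w = 1.888784;  u + w = √(2b)·v, so √(2b) = 1.888784/1.944 = 0.971597.
b = (√(2b))²/2 = 0.944000/2 = 0.472000.
(Check via u − w = 2F/√(2b): u − w = 58.835116, 2F/√(2b) = 58.835111.)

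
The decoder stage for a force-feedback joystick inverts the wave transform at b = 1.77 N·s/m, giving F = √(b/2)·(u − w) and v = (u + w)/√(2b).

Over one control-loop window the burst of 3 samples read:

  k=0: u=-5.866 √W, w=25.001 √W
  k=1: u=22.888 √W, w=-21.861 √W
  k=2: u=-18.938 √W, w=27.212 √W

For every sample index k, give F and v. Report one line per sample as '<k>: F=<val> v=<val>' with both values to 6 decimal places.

k=0: u−w=-30.867000, u+w=19.135000; √(b/2)=0.940744, √(2b)=1.881489; F=0.940744×(-30.867)=-29.037957, v=19.135000/1.881489=10.170138
k=1: u−w=44.749000, u+w=1.027000; √(b/2)=0.940744, √(2b)=1.881489; F=0.940744×44.749=42.097371, v=1.027000/1.881489=0.545844
k=2: u−w=-46.150000, u+w=8.274000; √(b/2)=0.940744, √(2b)=1.881489; F=0.940744×(-46.15)=-43.415353, v=8.274000/1.881489=4.397581

0: F=-29.037957 v=10.170138
1: F=42.097371 v=0.545844
2: F=-43.415353 v=4.397581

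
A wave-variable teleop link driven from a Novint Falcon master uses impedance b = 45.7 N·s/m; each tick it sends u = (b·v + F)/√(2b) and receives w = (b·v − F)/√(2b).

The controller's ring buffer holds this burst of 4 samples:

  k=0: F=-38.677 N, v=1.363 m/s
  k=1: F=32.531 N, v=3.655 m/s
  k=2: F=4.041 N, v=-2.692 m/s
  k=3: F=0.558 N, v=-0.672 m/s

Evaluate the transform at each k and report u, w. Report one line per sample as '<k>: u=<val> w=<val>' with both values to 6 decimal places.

0: u=2.469798 w=10.560938
1: u=20.874217 w=14.068807
2: u=-12.445527 w=-13.290894
3: u=-3.153906 w=-3.270639

k=0: b·v=45.7×1.363=62.289100; √(2b)=9.560335; u=(62.289100+(-38.677))/9.560335=2.469798, w=(62.289100−(-38.677))/9.560335=10.560938
k=1: b·v=45.7×3.655=167.033500; √(2b)=9.560335; u=(167.033500+32.531)/9.560335=20.874217, w=(167.033500−32.531)/9.560335=14.068807
k=2: b·v=45.7×(-2.692)=-123.024400; √(2b)=9.560335; u=(-123.024400+4.041)/9.560335=-12.445527, w=(-123.024400−4.041)/9.560335=-13.290894
k=3: b·v=45.7×(-0.672)=-30.710400; √(2b)=9.560335; u=(-30.710400+0.558)/9.560335=-3.153906, w=(-30.710400−0.558)/9.560335=-3.270639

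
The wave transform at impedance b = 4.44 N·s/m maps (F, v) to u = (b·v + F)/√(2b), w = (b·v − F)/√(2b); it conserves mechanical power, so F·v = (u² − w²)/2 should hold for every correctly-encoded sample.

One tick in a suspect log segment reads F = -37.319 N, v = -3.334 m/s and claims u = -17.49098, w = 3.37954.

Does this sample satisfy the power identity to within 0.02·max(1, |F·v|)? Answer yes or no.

no

F·v = (-37.319)×(-3.334) = 124.4215 W.
(u² − w²)/2 = (305.9344 − 11.4213)/2 = 147.2565 W.
|Δ| = 22.8350;  2% of max(1, |F·v|) = 2.4884.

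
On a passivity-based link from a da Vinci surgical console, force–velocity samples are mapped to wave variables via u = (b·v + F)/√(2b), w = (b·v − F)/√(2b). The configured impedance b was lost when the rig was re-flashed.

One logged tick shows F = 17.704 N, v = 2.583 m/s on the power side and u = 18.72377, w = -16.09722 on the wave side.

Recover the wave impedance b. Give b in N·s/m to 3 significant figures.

u + w = 2.6265;  u + w = √(2b)·v, so √(2b) = 2.6265/2.583 = 1.0169.
b = (√(2b))²/2 = 1.0340/2 = 0.5170.
(Check via u − w = 2F/√(2b): u − w = 34.8210, 2F/√(2b) = 34.8209.)

b = 0.517 N·s/m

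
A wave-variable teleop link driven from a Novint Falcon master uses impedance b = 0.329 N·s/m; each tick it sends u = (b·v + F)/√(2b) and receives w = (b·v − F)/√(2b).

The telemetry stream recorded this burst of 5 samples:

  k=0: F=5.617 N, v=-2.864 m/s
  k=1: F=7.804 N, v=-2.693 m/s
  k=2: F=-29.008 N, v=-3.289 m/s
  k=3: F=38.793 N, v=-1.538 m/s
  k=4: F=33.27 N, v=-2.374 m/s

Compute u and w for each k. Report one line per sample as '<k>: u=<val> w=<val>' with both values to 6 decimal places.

0: u=5.762950 w=-8.086147
1: u=8.528405 w=-10.712891
2: u=-37.094576 w=34.426631
3: u=47.199606 w=-48.447188
4: u=40.051869 w=-41.977591

k=0: b·v=0.329×(-2.864)=-0.942256; √(2b)=0.811172; u=(-0.942256+5.617)/0.811172=5.762950, w=(-0.942256−5.617)/0.811172=-8.086147
k=1: b·v=0.329×(-2.693)=-0.885997; √(2b)=0.811172; u=(-0.885997+7.804)/0.811172=8.528405, w=(-0.885997−7.804)/0.811172=-10.712891
k=2: b·v=0.329×(-3.289)=-1.082081; √(2b)=0.811172; u=(-1.082081+(-29.008))/0.811172=-37.094576, w=(-1.082081−(-29.008))/0.811172=34.426631
k=3: b·v=0.329×(-1.538)=-0.506002; √(2b)=0.811172; u=(-0.506002+38.793)/0.811172=47.199606, w=(-0.506002−38.793)/0.811172=-48.447188
k=4: b·v=0.329×(-2.374)=-0.781046; √(2b)=0.811172; u=(-0.781046+33.27)/0.811172=40.051869, w=(-0.781046−33.27)/0.811172=-41.977591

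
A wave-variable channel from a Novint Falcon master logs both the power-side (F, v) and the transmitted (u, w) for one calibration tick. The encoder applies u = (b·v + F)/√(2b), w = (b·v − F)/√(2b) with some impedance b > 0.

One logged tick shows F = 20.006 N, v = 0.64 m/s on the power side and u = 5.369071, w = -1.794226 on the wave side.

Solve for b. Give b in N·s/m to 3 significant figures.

u + w = 3.574845;  u + w = √(2b)·v, so √(2b) = 3.574845/0.64 = 5.585695.
b = (√(2b))²/2 = 31.199992/2 = 15.599996.
(Check via u − w = 2F/√(2b): u − w = 7.163297, 2F/√(2b) = 7.163298.)

b = 15.6 N·s/m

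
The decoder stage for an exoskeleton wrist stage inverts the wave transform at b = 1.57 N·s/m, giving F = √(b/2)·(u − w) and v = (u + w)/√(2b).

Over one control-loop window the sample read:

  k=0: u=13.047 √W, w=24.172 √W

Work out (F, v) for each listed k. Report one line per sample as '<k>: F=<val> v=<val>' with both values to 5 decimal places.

k=0: u−w=-11.12500, u+w=37.21900; √(b/2)=0.88600, √(2b)=1.77200; F=0.88600×(-11.125)=-9.85678, v=37.21900/1.77200=21.00390

0: F=-9.85678 v=21.00390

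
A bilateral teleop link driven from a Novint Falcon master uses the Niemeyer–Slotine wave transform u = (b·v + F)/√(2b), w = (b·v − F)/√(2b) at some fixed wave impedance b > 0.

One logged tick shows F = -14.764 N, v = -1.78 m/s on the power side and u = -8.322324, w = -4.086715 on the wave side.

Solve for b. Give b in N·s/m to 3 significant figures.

b = 24.3 N·s/m

u + w = -12.409039;  u + w = √(2b)·v, so √(2b) = -12.409039/(-1.78) = 6.971370.
b = (√(2b))²/2 = 48.600003/2 = 24.300001.
(Check via u − w = 2F/√(2b): u − w = -4.235609, 2F/√(2b) = -4.235609.)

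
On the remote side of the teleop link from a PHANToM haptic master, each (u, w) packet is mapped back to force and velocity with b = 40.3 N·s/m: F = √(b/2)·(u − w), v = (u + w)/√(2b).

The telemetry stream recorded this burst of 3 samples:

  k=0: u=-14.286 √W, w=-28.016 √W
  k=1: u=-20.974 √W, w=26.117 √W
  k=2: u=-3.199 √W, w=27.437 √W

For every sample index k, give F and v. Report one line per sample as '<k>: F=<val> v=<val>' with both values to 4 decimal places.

0: F=61.6323 v=-4.7119
1: F=-211.3856 v=0.5729
2: F=-137.5212 v=2.6998

k=0: u−w=13.7300, u+w=-42.3020; √(b/2)=4.4889, √(2b)=8.9778; F=4.4889×13.73=61.6323, v=-42.3020/8.9778=-4.7119
k=1: u−w=-47.0910, u+w=5.1430; √(b/2)=4.4889, √(2b)=8.9778; F=4.4889×(-47.091)=-211.3856, v=5.1430/8.9778=0.5729
k=2: u−w=-30.6360, u+w=24.2380; √(b/2)=4.4889, √(2b)=8.9778; F=4.4889×(-30.636)=-137.5212, v=24.2380/8.9778=2.6998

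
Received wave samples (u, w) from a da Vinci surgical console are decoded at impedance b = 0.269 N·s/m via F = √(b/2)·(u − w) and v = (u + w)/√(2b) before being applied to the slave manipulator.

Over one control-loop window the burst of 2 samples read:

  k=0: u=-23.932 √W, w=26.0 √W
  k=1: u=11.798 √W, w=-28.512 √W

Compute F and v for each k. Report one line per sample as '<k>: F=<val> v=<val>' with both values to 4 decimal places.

k=0: u−w=-49.9320, u+w=2.0680; √(b/2)=0.3667, √(2b)=0.7335; F=0.3667×(-49.932)=-18.3122, v=2.0680/0.7335=2.8194
k=1: u−w=40.3100, u+w=-16.7140; √(b/2)=0.3667, √(2b)=0.7335; F=0.3667×40.31=14.7834, v=-16.7140/0.7335=-22.7871

0: F=-18.3122 v=2.8194
1: F=14.7834 v=-22.7871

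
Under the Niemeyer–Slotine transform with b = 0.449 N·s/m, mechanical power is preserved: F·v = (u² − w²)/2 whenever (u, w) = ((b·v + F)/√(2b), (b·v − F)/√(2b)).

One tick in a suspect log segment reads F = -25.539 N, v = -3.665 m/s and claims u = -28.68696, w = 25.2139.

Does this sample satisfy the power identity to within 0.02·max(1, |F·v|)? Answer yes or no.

yes

F·v = (-25.539)×(-3.665) = 93.6004 W.
(u² − w²)/2 = (822.9417 − 635.7408)/2 = 93.6005 W.
|Δ| = 0.0000;  2% of max(1, |F·v|) = 1.8720.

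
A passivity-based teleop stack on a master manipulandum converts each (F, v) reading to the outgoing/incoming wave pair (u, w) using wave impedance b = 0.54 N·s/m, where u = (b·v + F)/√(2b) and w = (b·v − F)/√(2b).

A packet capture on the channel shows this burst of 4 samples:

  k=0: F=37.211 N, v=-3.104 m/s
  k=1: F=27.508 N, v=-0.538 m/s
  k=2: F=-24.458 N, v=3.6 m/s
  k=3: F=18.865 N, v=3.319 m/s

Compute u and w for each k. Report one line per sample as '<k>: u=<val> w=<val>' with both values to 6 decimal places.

k=0: b·v=0.54×(-3.104)=-1.676160; √(2b)=1.039230; u=(-1.676160+37.211)/1.039230=34.193416, w=(-1.676160−37.211)/1.039230=-37.419187
k=1: b·v=0.54×(-0.538)=-0.290520; √(2b)=1.039230; u=(-0.290520+27.508)/1.039230=26.190032, w=(-0.290520−27.508)/1.039230=-26.749138
k=2: b·v=0.54×3.6=1.944000; √(2b)=1.039230; u=(1.944000+(-24.458))/1.039230=-21.664107, w=(1.944000−(-24.458))/1.039230=25.405336
k=3: b·v=0.54×3.319=1.792260; √(2b)=1.039230; u=(1.792260+18.865)/1.039230=19.877458, w=(1.792260−18.865)/1.039230=-16.428252

0: u=34.193416 w=-37.419187
1: u=26.190032 w=-26.749138
2: u=-21.664107 w=25.405336
3: u=19.877458 w=-16.428252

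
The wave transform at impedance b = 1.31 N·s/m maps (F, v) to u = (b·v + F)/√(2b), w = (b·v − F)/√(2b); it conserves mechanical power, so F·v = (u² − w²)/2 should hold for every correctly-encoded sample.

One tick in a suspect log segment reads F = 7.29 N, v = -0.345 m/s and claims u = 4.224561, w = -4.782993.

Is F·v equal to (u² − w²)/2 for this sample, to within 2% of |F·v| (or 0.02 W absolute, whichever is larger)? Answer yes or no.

yes

F·v = 7.29×(-0.345) = -2.515050 W.
(u² − w²)/2 = (17.846916 − 22.877022)/2 = -2.515053 W.
|Δ| = 0.000003;  2% of max(1, |F·v|) = 0.050301.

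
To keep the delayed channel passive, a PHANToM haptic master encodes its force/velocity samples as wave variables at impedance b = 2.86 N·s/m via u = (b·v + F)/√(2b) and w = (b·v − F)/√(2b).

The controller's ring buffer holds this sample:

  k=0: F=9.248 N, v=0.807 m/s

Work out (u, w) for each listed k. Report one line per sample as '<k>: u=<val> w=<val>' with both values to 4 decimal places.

k=0: b·v=2.86×0.807=2.3080; √(2b)=2.3917; u=(2.3080+9.248)/2.3917=4.8318, w=(2.3080−9.248)/2.3917=-2.9018

0: u=4.8318 w=-2.9018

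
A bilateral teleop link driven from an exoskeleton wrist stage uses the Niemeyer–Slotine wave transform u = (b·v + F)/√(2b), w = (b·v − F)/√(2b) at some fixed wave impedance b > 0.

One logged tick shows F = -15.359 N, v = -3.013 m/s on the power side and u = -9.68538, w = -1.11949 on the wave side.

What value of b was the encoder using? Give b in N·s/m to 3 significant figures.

b = 6.43 N·s/m

u + w = -10.8049;  u + w = √(2b)·v, so √(2b) = -10.8049/(-3.013) = 3.5861.
b = (√(2b))²/2 = 12.8600/2 = 6.4300.
(Check via u − w = 2F/√(2b): u − w = -8.5659, 2F/√(2b) = -8.5659.)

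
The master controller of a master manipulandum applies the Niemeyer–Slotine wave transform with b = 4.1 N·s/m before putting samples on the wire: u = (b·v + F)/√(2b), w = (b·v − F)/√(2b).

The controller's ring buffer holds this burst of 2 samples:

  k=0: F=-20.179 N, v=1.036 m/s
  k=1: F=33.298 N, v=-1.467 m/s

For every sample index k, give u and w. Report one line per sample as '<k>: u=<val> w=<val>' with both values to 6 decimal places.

0: u=-5.563486 w=8.530139
1: u=9.527742 w=-13.728590

k=0: b·v=4.1×1.036=4.247600; √(2b)=2.863564; u=(4.247600+(-20.179))/2.863564=-5.563486, w=(4.247600−(-20.179))/2.863564=8.530139
k=1: b·v=4.1×(-1.467)=-6.014700; √(2b)=2.863564; u=(-6.014700+33.298)/2.863564=9.527742, w=(-6.014700−33.298)/2.863564=-13.728590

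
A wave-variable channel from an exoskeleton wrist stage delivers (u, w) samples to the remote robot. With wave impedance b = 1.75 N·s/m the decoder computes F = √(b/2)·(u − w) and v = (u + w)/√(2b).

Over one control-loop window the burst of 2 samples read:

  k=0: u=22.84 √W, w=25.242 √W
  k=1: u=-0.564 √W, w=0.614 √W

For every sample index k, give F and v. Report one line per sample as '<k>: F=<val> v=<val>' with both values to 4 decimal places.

k=0: u−w=-2.4020, u+w=48.0820; √(b/2)=0.9354, √(2b)=1.8708; F=0.9354×(-2.402)=-2.2469, v=48.0820/1.8708=25.7009
k=1: u−w=-1.1780, u+w=0.0500; √(b/2)=0.9354, √(2b)=1.8708; F=0.9354×(-1.178)=-1.1019, v=0.0500/1.8708=0.0267

0: F=-2.2469 v=25.7009
1: F=-1.1019 v=0.0267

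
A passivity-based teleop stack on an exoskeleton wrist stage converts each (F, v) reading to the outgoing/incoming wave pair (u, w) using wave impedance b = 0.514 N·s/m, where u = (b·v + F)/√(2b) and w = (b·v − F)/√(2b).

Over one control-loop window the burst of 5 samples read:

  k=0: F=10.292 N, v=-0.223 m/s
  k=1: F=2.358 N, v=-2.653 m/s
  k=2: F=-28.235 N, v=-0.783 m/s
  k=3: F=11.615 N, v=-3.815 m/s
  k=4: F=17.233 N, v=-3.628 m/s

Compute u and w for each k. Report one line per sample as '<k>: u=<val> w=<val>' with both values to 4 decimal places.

0: u=10.0378 w=-10.2639
1: u=0.9807 w=-3.6706
2: u=-28.2448 w=27.4509
3: u=9.5217 w=-13.3897
4: u=15.1575 w=-18.8359

k=0: b·v=0.514×(-0.223)=-0.1146; √(2b)=1.0139; u=(-0.1146+10.292)/1.0139=10.0378, w=(-0.1146−10.292)/1.0139=-10.2639
k=1: b·v=0.514×(-2.653)=-1.3636; √(2b)=1.0139; u=(-1.3636+2.358)/1.0139=0.9807, w=(-1.3636−2.358)/1.0139=-3.6706
k=2: b·v=0.514×(-0.783)=-0.4025; √(2b)=1.0139; u=(-0.4025+(-28.235))/1.0139=-28.2448, w=(-0.4025−(-28.235))/1.0139=27.4509
k=3: b·v=0.514×(-3.815)=-1.9609; √(2b)=1.0139; u=(-1.9609+11.615)/1.0139=9.5217, w=(-1.9609−11.615)/1.0139=-13.3897
k=4: b·v=0.514×(-3.628)=-1.8648; √(2b)=1.0139; u=(-1.8648+17.233)/1.0139=15.1575, w=(-1.8648−17.233)/1.0139=-18.8359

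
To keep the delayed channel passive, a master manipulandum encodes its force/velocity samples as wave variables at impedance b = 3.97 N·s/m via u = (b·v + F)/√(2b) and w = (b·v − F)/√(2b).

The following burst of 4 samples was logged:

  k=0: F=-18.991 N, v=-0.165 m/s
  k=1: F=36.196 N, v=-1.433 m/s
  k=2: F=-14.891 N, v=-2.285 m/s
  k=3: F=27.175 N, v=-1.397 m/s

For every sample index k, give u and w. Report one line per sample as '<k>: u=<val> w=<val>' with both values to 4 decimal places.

k=0: b·v=3.97×(-0.165)=-0.6551; √(2b)=2.8178; u=(-0.6551+(-18.991))/2.8178=-6.9721, w=(-0.6551−(-18.991))/2.8178=6.5072
k=1: b·v=3.97×(-1.433)=-5.6890; √(2b)=2.8178; u=(-5.6890+36.196)/2.8178=10.8265, w=(-5.6890−36.196)/2.8178=-14.8644
k=2: b·v=3.97×(-2.285)=-9.0715; √(2b)=2.8178; u=(-9.0715+(-14.891))/2.8178=-8.5040, w=(-9.0715−(-14.891))/2.8178=2.0653
k=3: b·v=3.97×(-1.397)=-5.5461; √(2b)=2.8178; u=(-5.5461+27.175)/2.8178=7.6758, w=(-5.5461−27.175)/2.8178=-11.6123

0: u=-6.9721 w=6.5072
1: u=10.8265 w=-14.8644
2: u=-8.5040 w=2.0653
3: u=7.6758 w=-11.6123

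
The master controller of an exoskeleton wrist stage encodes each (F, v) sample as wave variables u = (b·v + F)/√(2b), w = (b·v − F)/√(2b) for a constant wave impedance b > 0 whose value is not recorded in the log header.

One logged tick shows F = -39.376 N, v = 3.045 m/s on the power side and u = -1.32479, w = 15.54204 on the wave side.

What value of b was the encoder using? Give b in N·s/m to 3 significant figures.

u + w = 14.2172;  u + w = √(2b)·v, so √(2b) = 14.2172/3.045 = 4.6690.
b = (√(2b))²/2 = 21.8000/2 = 10.9000.
(Check via u − w = 2F/√(2b): u − w = -16.8668, 2F/√(2b) = -16.8668.)

b = 10.9 N·s/m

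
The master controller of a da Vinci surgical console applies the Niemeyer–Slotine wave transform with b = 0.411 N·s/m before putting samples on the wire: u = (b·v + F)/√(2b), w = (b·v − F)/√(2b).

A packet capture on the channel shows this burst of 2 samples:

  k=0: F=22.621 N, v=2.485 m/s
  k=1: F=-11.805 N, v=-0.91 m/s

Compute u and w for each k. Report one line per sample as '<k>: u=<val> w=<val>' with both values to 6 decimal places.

k=0: b·v=0.411×2.485=1.021335; √(2b)=0.906642; u=(1.021335+22.621)/0.906642=26.076810, w=(1.021335−22.621)/0.906642=-23.823804
k=1: b·v=0.411×(-0.91)=-0.374010; √(2b)=0.906642; u=(-0.374010+(-11.805))/0.906642=-13.433095, w=(-0.374010−(-11.805))/0.906642=12.608050

0: u=26.076810 w=-23.823804
1: u=-13.433095 w=12.608050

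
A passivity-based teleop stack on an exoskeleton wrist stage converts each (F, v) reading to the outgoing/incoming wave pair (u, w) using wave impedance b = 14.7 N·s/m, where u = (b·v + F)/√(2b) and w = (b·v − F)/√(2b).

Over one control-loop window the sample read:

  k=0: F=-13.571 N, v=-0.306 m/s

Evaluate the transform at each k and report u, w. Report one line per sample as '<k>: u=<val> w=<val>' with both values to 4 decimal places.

k=0: b·v=14.7×(-0.306)=-4.4982; √(2b)=5.4222; u=(-4.4982+(-13.571))/5.4222=-3.3325, w=(-4.4982−(-13.571))/5.4222=1.6733

0: u=-3.3325 w=1.6733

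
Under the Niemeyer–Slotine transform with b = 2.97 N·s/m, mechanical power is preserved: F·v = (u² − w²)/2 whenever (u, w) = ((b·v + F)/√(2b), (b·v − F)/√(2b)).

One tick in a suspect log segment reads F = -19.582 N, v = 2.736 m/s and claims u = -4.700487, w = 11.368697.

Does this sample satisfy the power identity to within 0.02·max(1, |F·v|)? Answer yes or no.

yes

F·v = (-19.582)×2.736 = -53.576352 W.
(u² − w²)/2 = (22.094578 − 129.247271)/2 = -53.576347 W.
|Δ| = 0.000005;  2% of max(1, |F·v|) = 1.071527.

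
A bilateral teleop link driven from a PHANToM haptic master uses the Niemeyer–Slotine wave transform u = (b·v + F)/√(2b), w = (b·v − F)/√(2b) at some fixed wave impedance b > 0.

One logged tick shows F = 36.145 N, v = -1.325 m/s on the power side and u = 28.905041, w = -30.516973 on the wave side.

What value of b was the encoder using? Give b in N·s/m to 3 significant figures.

u + w = -1.611932;  u + w = √(2b)·v, so √(2b) = -1.611932/(-1.325) = 1.216552.
b = (√(2b))²/2 = 1.480000/2 = 0.740000.
(Check via u − w = 2F/√(2b): u − w = 59.422014, 2F/√(2b) = 59.422017.)

b = 0.74 N·s/m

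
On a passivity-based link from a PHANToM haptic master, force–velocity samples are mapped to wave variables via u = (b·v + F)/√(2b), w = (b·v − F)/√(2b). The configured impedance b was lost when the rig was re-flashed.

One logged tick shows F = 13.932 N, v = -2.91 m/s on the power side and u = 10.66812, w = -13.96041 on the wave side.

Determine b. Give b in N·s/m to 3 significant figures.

u + w = -3.2923;  u + w = √(2b)·v, so √(2b) = -3.2923/(-2.91) = 1.1314.
b = (√(2b))²/2 = 1.2800/2 = 0.6400.
(Check via u − w = 2F/√(2b): u − w = 24.6285, 2F/√(2b) = 24.6285.)

b = 0.64 N·s/m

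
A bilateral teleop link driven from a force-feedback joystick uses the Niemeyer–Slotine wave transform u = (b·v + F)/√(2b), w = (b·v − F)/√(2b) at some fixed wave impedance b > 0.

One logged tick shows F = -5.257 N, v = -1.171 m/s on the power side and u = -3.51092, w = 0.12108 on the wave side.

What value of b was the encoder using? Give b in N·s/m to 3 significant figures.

b = 4.19 N·s/m

u + w = -3.38984;  u + w = √(2b)·v, so √(2b) = -3.38984/(-1.171) = 2.89482.
b = (√(2b))²/2 = 8.38001/2 = 4.19001.
(Check via u − w = 2F/√(2b): u − w = -3.63200, 2F/√(2b) = -3.63200.)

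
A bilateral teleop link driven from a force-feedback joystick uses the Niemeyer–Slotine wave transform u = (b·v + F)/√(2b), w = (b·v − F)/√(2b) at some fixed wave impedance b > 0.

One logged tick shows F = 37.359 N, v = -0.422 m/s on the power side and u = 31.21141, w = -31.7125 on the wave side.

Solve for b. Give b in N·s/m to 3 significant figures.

b = 0.705 N·s/m

u + w = -0.50109;  u + w = √(2b)·v, so √(2b) = -0.50109/(-0.422) = 1.18742.
b = (√(2b))²/2 = 1.40996/2 = 0.70498.
(Check via u − w = 2F/√(2b): u − w = 62.92391, 2F/√(2b) = 62.92482.)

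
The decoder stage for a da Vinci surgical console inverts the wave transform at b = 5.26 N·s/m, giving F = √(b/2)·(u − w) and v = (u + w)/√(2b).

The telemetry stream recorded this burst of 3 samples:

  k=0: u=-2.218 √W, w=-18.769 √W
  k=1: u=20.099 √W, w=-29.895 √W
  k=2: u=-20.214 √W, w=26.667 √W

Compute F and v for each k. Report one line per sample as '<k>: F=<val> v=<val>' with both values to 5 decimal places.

0: F=26.84121 v=-6.47057
1: F=81.07664 v=-3.02024
2: F=-76.02821 v=1.98955

k=0: u−w=16.55100, u+w=-20.98700; √(b/2)=1.62173, √(2b)=3.24345; F=1.62173×16.551=26.84121, v=-20.98700/3.24345=-6.47057
k=1: u−w=49.99400, u+w=-9.79600; √(b/2)=1.62173, √(2b)=3.24345; F=1.62173×49.994=81.07664, v=-9.79600/3.24345=-3.02024
k=2: u−w=-46.88100, u+w=6.45300; √(b/2)=1.62173, √(2b)=3.24345; F=1.62173×(-46.881)=-76.02821, v=6.45300/3.24345=1.98955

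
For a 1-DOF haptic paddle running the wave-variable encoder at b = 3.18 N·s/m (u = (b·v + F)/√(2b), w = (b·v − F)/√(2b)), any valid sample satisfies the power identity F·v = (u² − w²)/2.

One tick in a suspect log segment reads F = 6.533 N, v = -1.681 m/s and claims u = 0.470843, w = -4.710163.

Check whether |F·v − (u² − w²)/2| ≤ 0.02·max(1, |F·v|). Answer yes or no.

F·v = 6.533×(-1.681) = -10.981973 W.
(u² − w²)/2 = (0.221693 − 22.185635)/2 = -10.981971 W.
|Δ| = 0.000002;  2% of max(1, |F·v|) = 0.219639.

yes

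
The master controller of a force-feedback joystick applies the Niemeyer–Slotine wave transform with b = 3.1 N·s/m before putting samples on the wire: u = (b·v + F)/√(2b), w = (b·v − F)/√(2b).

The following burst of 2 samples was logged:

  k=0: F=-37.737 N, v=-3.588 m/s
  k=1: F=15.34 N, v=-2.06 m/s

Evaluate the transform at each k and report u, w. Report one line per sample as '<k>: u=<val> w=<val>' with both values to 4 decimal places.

k=0: b·v=3.1×(-3.588)=-11.1228; √(2b)=2.4900; u=(-11.1228+(-37.737))/2.4900=-19.6226, w=(-11.1228−(-37.737))/2.4900=10.6885
k=1: b·v=3.1×(-2.06)=-6.3860; √(2b)=2.4900; u=(-6.3860+15.34)/2.4900=3.5960, w=(-6.3860−15.34)/2.4900=-8.7254

0: u=-19.6226 w=10.6885
1: u=3.5960 w=-8.7254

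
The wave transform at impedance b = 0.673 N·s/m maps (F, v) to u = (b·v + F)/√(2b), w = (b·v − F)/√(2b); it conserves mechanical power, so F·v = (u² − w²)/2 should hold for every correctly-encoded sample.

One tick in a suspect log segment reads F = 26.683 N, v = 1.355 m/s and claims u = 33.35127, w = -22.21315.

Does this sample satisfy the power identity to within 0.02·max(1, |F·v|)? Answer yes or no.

F·v = 26.683×1.355 = 36.1555 W.
(u² − w²)/2 = (1112.3072 − 493.4240)/2 = 309.4416 W.
|Δ| = 273.2861;  2% of max(1, |F·v|) = 0.7231.

no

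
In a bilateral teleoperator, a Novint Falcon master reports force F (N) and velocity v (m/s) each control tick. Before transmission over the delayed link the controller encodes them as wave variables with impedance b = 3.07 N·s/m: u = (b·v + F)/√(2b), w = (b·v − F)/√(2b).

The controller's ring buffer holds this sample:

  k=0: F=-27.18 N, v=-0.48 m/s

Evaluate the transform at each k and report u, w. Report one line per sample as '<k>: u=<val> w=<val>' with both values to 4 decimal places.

k=0: b·v=3.07×(-0.48)=-1.4736; √(2b)=2.4779; u=(-1.4736+(-27.18))/2.4779=-11.5637, w=(-1.4736−(-27.18))/2.4779=10.3743

0: u=-11.5637 w=10.3743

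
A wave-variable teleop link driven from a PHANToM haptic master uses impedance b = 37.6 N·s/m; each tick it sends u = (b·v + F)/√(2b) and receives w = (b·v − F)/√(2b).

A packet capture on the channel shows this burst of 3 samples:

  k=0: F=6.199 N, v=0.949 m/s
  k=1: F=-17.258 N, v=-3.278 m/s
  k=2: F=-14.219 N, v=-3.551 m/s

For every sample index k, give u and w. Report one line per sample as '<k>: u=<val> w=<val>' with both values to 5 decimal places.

0: u=4.82961 w=3.39992
1: u=-16.20320 w=-12.22294
2: u=-17.03645 w=-13.75709

k=0: b·v=37.6×0.949=35.68240; √(2b)=8.67179; u=(35.68240+6.199)/8.67179=4.82961, w=(35.68240−6.199)/8.67179=3.39992
k=1: b·v=37.6×(-3.278)=-123.25280; √(2b)=8.67179; u=(-123.25280+(-17.258))/8.67179=-16.20320, w=(-123.25280−(-17.258))/8.67179=-12.22294
k=2: b·v=37.6×(-3.551)=-133.51760; √(2b)=8.67179; u=(-133.51760+(-14.219))/8.67179=-17.03645, w=(-133.51760−(-14.219))/8.67179=-13.75709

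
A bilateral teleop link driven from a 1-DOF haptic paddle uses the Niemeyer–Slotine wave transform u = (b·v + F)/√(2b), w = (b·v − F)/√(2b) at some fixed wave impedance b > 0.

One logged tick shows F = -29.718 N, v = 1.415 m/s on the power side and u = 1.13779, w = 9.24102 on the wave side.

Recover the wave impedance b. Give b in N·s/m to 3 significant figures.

u + w = 10.37881;  u + w = √(2b)·v, so √(2b) = 10.37881/1.415 = 7.33485.
b = (√(2b))²/2 = 53.80000/2 = 26.90000.
(Check via u − w = 2F/√(2b): u − w = -8.10323, 2F/√(2b) = -8.10324.)

b = 26.9 N·s/m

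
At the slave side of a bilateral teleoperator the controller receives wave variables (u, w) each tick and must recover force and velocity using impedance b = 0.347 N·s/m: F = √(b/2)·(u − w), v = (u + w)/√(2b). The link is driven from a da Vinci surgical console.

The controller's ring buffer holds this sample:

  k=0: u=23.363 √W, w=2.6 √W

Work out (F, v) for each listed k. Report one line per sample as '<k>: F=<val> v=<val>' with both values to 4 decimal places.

k=0: u−w=20.7630, u+w=25.9630; √(b/2)=0.4165, √(2b)=0.8331; F=0.4165×20.763=8.6485, v=25.9630/0.8331=31.1656

0: F=8.6485 v=31.1656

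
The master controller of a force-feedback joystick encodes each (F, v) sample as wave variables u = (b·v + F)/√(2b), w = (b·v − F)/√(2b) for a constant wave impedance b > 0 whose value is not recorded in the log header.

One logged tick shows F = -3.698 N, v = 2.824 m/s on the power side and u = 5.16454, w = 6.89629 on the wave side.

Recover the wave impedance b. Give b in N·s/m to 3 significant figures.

u + w = 12.0608;  u + w = √(2b)·v, so √(2b) = 12.0608/2.824 = 4.2708.
b = (√(2b))²/2 = 18.2400/2 = 9.1200.
(Check via u − w = 2F/√(2b): u − w = -1.7317, 2F/√(2b) = -1.7317.)

b = 9.12 N·s/m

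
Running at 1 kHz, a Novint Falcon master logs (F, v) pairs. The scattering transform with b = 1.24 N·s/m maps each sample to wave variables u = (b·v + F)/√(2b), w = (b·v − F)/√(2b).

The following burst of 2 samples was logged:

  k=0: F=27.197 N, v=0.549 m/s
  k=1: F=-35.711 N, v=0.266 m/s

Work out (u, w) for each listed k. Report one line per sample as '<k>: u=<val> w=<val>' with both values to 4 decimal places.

0: u=17.7024 w=-16.8378
1: u=-22.4671 w=22.8860

k=0: b·v=1.24×0.549=0.6808; √(2b)=1.5748; u=(0.6808+27.197)/1.5748=17.7024, w=(0.6808−27.197)/1.5748=-16.8378
k=1: b·v=1.24×0.266=0.3298; √(2b)=1.5748; u=(0.3298+(-35.711))/1.5748=-22.4671, w=(0.3298−(-35.711))/1.5748=22.8860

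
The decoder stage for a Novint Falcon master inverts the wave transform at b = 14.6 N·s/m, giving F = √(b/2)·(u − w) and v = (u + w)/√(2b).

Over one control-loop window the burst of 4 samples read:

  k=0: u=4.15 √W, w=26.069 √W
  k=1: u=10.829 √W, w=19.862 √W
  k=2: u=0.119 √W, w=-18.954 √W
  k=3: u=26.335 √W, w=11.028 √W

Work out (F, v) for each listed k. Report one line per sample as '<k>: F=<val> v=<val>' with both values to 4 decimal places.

0: F=-59.2219 v=5.5923
1: F=-24.4058 v=5.6796
2: F=51.5324 v=-3.4856
3: F=41.3572 v=6.9143

k=0: u−w=-21.9190, u+w=30.2190; √(b/2)=2.7019, √(2b)=5.4037; F=2.7019×(-21.919)=-59.2219, v=30.2190/5.4037=5.5923
k=1: u−w=-9.0330, u+w=30.6910; √(b/2)=2.7019, √(2b)=5.4037; F=2.7019×(-9.033)=-24.4058, v=30.6910/5.4037=5.6796
k=2: u−w=19.0730, u+w=-18.8350; √(b/2)=2.7019, √(2b)=5.4037; F=2.7019×19.073=51.5324, v=-18.8350/5.4037=-3.4856
k=3: u−w=15.3070, u+w=37.3630; √(b/2)=2.7019, √(2b)=5.4037; F=2.7019×15.307=41.3572, v=37.3630/5.4037=6.9143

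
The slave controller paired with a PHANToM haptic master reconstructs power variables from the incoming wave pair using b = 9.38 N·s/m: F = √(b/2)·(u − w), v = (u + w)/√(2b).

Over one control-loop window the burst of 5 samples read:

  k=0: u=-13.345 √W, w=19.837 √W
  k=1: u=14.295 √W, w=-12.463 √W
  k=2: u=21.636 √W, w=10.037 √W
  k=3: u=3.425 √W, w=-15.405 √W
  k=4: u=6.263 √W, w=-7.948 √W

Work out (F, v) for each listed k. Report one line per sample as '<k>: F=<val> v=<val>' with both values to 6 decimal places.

k=0: u−w=-33.182000, u+w=6.492000; √(b/2)=2.165641, √(2b)=4.331282; F=2.165641×(-33.182)=-71.860292, v=6.492000/4.331282=1.498864
k=1: u−w=26.758000, u+w=1.832000; √(b/2)=2.165641, √(2b)=4.331282; F=2.165641×26.758=57.948216, v=1.832000/4.331282=0.422970
k=2: u−w=11.599000, u+w=31.673000; √(b/2)=2.165641, √(2b)=4.331282; F=2.165641×11.599=25.119267, v=31.673000/4.331282=7.312616
k=3: u−w=18.830000, u+w=-11.980000; √(b/2)=2.165641, √(2b)=4.331282; F=2.165641×18.83=40.779016, v=-11.980000/4.331282=-2.765925
k=4: u−w=14.211000, u+w=-1.685000; √(b/2)=2.165641, √(2b)=4.331282; F=2.165641×14.211=30.775921, v=-1.685000/4.331282=-0.389030

0: F=-71.860292 v=1.498864
1: F=57.948216 v=0.422970
2: F=25.119267 v=7.312616
3: F=40.779016 v=-2.765925
4: F=30.775921 v=-0.389030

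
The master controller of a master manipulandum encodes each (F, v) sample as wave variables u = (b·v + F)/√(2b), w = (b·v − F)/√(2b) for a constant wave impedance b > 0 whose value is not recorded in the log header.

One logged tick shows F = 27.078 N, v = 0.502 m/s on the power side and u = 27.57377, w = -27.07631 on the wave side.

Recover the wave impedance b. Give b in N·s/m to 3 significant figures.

b = 0.491 N·s/m

u + w = 0.49746;  u + w = √(2b)·v, so √(2b) = 0.49746/0.502 = 0.99096.
b = (√(2b))²/2 = 0.98199/2 = 0.49100.
(Check via u − w = 2F/√(2b): u − w = 54.65008, 2F/√(2b) = 54.65025.)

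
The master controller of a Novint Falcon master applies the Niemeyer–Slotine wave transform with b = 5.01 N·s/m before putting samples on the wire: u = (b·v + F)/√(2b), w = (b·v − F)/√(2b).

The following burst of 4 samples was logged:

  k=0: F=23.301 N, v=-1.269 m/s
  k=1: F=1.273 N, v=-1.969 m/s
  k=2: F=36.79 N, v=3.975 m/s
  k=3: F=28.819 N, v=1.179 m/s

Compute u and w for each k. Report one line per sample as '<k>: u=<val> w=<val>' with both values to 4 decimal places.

k=0: b·v=5.01×(-1.269)=-6.3577; √(2b)=3.1654; u=(-6.3577+23.301)/3.1654=5.3526, w=(-6.3577−23.301)/3.1654=-9.3695
k=1: b·v=5.01×(-1.969)=-9.8647; √(2b)=3.1654; u=(-9.8647+1.273)/3.1654=-2.7142, w=(-9.8647−1.273)/3.1654=-3.5185
k=2: b·v=5.01×3.975=19.9147; √(2b)=3.1654; u=(19.9147+36.79)/3.1654=17.9137, w=(19.9147−36.79)/3.1654=-5.3311
k=3: b·v=5.01×1.179=5.9068; √(2b)=3.1654; u=(5.9068+28.819)/3.1654=10.9703, w=(5.9068−28.819)/3.1654=-7.2382

0: u=5.3526 w=-9.3695
1: u=-2.7142 w=-3.5185
2: u=17.9137 w=-5.3311
3: u=10.9703 w=-7.2382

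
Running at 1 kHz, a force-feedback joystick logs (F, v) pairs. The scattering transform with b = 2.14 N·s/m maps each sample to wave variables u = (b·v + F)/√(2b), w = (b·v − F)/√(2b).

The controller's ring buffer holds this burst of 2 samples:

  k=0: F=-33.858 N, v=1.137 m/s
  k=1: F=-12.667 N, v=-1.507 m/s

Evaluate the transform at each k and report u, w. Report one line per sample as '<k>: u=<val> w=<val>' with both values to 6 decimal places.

k=0: b·v=2.14×1.137=2.433180; √(2b)=2.068816; u=(2.433180+(-33.858))/2.068816=-15.189760, w=(2.433180−(-33.858))/2.068816=17.542004
k=1: b·v=2.14×(-1.507)=-3.224980; √(2b)=2.068816; u=(-3.224980+(-12.667))/2.068816=-7.681678, w=(-3.224980−(-12.667))/2.068816=4.563973

0: u=-15.189760 w=17.542004
1: u=-7.681678 w=4.563973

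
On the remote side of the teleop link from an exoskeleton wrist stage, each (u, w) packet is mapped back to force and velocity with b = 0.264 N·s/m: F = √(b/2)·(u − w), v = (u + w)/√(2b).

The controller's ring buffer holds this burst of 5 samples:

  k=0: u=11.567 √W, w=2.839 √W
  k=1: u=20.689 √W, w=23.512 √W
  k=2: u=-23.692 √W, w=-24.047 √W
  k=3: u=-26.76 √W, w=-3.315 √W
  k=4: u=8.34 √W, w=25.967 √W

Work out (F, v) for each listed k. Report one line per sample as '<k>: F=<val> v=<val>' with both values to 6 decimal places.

0: F=3.171040 v=19.825605
1: F=-1.025647 v=60.829624
2: F=0.128978 v=-65.698636
3: F=-8.517992 v=-41.389357
4: F=-6.404207 v=47.213455

k=0: u−w=8.728000, u+w=14.406000; √(b/2)=0.363318, √(2b)=0.726636; F=0.363318×8.728=3.171040, v=14.406000/0.726636=19.825605
k=1: u−w=-2.823000, u+w=44.201000; √(b/2)=0.363318, √(2b)=0.726636; F=0.363318×(-2.823)=-1.025647, v=44.201000/0.726636=60.829624
k=2: u−w=0.355000, u+w=-47.739000; √(b/2)=0.363318, √(2b)=0.726636; F=0.363318×0.355=0.128978, v=-47.739000/0.726636=-65.698636
k=3: u−w=-23.445000, u+w=-30.075000; √(b/2)=0.363318, √(2b)=0.726636; F=0.363318×(-23.445)=-8.517992, v=-30.075000/0.726636=-41.389357
k=4: u−w=-17.627000, u+w=34.307000; √(b/2)=0.363318, √(2b)=0.726636; F=0.363318×(-17.627)=-6.404207, v=34.307000/0.726636=47.213455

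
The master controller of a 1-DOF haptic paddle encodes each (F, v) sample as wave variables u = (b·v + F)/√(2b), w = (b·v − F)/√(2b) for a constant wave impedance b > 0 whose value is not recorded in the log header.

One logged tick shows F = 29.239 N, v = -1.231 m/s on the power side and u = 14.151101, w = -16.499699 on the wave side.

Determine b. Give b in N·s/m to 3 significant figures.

b = 1.82 N·s/m

u + w = -2.348598;  u + w = √(2b)·v, so √(2b) = -2.348598/(-1.231) = 1.907878.
b = (√(2b))²/2 = 3.639999/2 = 1.820000.
(Check via u − w = 2F/√(2b): u − w = 30.650800, 2F/√(2b) = 30.650804.)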